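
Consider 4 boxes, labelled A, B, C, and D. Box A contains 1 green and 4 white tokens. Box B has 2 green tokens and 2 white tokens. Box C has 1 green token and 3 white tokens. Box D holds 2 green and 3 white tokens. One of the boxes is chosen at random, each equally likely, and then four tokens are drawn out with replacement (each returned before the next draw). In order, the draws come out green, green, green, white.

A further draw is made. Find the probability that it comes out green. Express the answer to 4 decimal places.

The likelihood of the observed sequence under each hypothesis: P(data | box A) = (1/5)(1/5)(1/5)(4/5) = 0.0064; P(data | box B) = (2/4)(2/4)(2/4)(2/4) = 0.0625; P(data | box C) = (1/4)(1/4)(1/4)(3/4) = 0.011719; P(data | box D) = (2/5)(2/5)(2/5)(3/5) = 0.0384.
Multiplying each by its prior: 1/4 · 0.0064 = 0.0016, 1/4 · 0.0625 = 0.015625, 1/4 · 0.011719 = 0.0029297, 1/4 · 0.0384 = 0.0096; these sum to 0.029755.
Dividing through by the total gives posterior P(box A | data) = 0.053773, P(box B | data) = 0.52513, P(box C | data) = 0.098461, P(box D | data) = 0.32264.
So P(green next | data) = Σ P(green next | H) P(H | data) = (1/5)(0.053773) + (1/2)(0.52513) + (1/4)(0.098461) + (2/5)(0.32264) = 0.42699.

0.4270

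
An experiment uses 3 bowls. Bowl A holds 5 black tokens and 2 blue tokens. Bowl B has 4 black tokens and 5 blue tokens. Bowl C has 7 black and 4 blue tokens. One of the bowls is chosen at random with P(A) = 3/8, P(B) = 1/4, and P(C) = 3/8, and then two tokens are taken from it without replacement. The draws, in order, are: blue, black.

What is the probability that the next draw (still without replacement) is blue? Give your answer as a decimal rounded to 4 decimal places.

0.3515

Under each hypothesis, the probability of the observed sequence is: P(data | bowl A) = (2/7)(5/6) = 0.2381; P(data | bowl B) = (5/9)(4/8) = 0.27778; P(data | bowl C) = (4/11)(7/10) = 0.25455.
The prior-weighted likelihoods are 3/8 · 0.2381 = 0.089286, 1/4 · 0.27778 = 0.069444, 3/8 · 0.25455 = 0.095455; these sum to 0.25418.
Normalising, the posterior is P(bowl A | data) = 0.35126, P(bowl B | data) = 0.2732, P(bowl C | data) = 0.37553.
The predictive probability is P(blue next | data) = (1/5)(0.35126) + (4/7)(0.2732) + (1/3)(0.37553) = 0.35155.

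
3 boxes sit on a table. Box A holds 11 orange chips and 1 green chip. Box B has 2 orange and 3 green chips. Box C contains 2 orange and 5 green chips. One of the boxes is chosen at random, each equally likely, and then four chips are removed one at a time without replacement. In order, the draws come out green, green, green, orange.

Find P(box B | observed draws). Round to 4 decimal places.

Under each hypothesis, the probability of the observed sequence is: P(data | box A) = (1/12)(0/11) = 0; P(data | box B) = (3/5)(2/4)(1/3)(2/2) = 1/10; P(data | box C) = (5/7)(4/6)(3/5)(2/4) = 1/7.
Multiplying each by its prior: 1/3 · 0 = 0, 1/3 · 1/10 = 1/30, 1/3 · 1/7 = 1/21; these sum to 17/210.
Hence P(box B | data) = (1/30) / (17/210) = 7/17.

0.4118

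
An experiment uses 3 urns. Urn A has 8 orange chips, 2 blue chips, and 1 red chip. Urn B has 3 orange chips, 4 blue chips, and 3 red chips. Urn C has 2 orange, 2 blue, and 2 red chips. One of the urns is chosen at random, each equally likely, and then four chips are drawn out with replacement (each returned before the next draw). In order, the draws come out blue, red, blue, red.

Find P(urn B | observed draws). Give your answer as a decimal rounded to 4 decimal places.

Compute the likelihood of the observed sequence for each case: P(data | urn A) = (2/11)(1/11)(2/11)(1/11) = 0.00027321; P(data | urn B) = (4/10)(3/10)(4/10)(3/10) = 0.0144; P(data | urn C) = (2/6)(2/6)(2/6)(2/6) = 0.012346.
Multiplying each by its prior: 1/3 · 0.00027321 = 9.1068e-05, 1/3 · 0.0144 = 0.0048, 1/3 · 0.012346 = 0.0041152; summing to 0.0090063.
Therefore the posterior P(urn B | data) = (0.0048) / (0.0090063) = 0.53296.

0.5330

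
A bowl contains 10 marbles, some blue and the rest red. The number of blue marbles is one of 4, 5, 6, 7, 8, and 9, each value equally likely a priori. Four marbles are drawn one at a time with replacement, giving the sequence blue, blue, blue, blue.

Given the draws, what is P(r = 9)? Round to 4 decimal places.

0.4307

For each hypothesis, P(data | H) works out to: P(data | r = 4) = (4/10)(4/10)(4/10)(4/10) = 0.0256; P(data | r = 5) = (5/10)(5/10)(5/10)(5/10) = 0.0625; P(data | r = 6) = (6/10)(6/10)(6/10)(6/10) = 0.1296; P(data | r = 7) = (7/10)(7/10)(7/10)(7/10) = 0.2401; P(data | r = 8) = (8/10)(8/10)(8/10)(8/10) = 0.4096; P(data | r = 9) = (9/10)(9/10)(9/10)(9/10) = 0.6561.
The prior-weighted likelihoods are 1/6 · 0.0256 = 0.0042667, 1/6 · 0.0625 = 0.010417, 1/6 · 0.1296 = 0.0216, 1/6 · 0.2401 = 0.040017, 1/6 · 0.4096 = 0.068267, 1/6 · 0.6561 = 0.10935; these sum to 0.25392.
So P(r = 9 | data) = (0.10935) / (0.25392) = 0.43065.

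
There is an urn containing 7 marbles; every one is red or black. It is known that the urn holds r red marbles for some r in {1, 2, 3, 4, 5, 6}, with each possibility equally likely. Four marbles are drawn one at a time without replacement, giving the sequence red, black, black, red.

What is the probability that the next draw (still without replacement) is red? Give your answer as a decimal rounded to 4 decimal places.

0.5000

Compute the likelihood of the observed sequence for each case: P(data | r = 1) = (1/7)(6/6)(5/5)(0/4) = 0; P(data | r = 2) = (2/7)(5/6)(4/5)(1/4) = 1/21; P(data | r = 3) = (3/7)(4/6)(3/5)(2/4) = 3/35; P(data | r = 4) = (4/7)(3/6)(2/5)(3/4) = 3/35; P(data | r = 5) = (5/7)(2/6)(1/5)(4/4) = 1/21; P(data | r = 6) = (6/7)(1/6)(0/5) = 0.
Multiplying each by its prior: 1/6 · 0 = 0, 1/6 · 1/21 = 1/126, 1/6 · 3/35 = 1/70, 1/6 · 3/35 = 1/70, 1/6 · 1/21 = 1/126, 1/6 · 0 = 0; summing to 2/45.
Normalising, the posterior is P(r = 1 | data) = 0, P(r = 2 | data) = 5/28, P(r = 3 | data) = 9/28, P(r = 4 | data) = 9/28, P(r = 5 | data) = 5/28, P(r = 6 | data) = 0.
Averaging over the posterior, P(red next | data) = (0)(5/28) + (1/3)(9/28) + (2/3)(9/28) + (1)(5/28) = 1/2.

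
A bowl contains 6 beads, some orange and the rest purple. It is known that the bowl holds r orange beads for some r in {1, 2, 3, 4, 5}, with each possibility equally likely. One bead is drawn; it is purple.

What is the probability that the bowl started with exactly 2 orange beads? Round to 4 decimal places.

For each hypothesis, P(data | H) works out to: P(data | r = 1) = (5/6) = 5/6; P(data | r = 2) = (4/6) = 2/3; P(data | r = 3) = (3/6) = 1/2; P(data | r = 4) = (2/6) = 1/3; P(data | r = 5) = (1/6) = 1/6.
The prior-weighted likelihoods are 1/5 · 5/6 = 1/6, 1/5 · 2/3 = 2/15, 1/5 · 1/2 = 1/10, 1/5 · 1/3 = 1/15, 1/5 · 1/6 = 1/30; summing to 1/2.
So P(r = 2 | data) = (2/15) / (1/2) = 4/15.

0.2667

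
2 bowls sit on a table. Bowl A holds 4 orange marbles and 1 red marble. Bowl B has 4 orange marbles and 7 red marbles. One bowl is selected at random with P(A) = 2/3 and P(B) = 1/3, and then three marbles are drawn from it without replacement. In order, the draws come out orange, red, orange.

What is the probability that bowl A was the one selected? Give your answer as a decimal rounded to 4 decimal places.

0.8250

Under each hypothesis, the probability of the observed sequence is: P(data | bowl A) = (4/5)(1/4)(3/3) = 1/5; P(data | bowl B) = (4/11)(7/10)(3/9) = 14/165.
Multiplying each by its prior: 2/3 · 1/5 = 2/15, 1/3 · 14/165 = 14/495; summing to 16/99.
Hence P(bowl A | data) = (2/15) / (16/99) = 33/40.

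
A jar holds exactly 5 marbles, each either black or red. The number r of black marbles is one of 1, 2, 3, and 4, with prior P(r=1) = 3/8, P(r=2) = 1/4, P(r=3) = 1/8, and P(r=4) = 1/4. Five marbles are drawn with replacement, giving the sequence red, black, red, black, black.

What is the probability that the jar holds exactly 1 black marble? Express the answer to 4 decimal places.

Under each hypothesis, the probability of the observed sequence is: P(data | r = 1) = (4/5)(1/5)(4/5)(1/5)(1/5) = 0.00512; P(data | r = 2) = (3/5)(2/5)(3/5)(2/5)(2/5) = 0.02304; P(data | r = 3) = (2/5)(3/5)(2/5)(3/5)(3/5) = 0.03456; P(data | r = 4) = (1/5)(4/5)(1/5)(4/5)(4/5) = 0.02048.
Weighting by the prior gives 3/8 · 0.00512 = 0.00192, 1/4 · 0.02304 = 0.00576, 1/8 · 0.03456 = 0.00432, 1/4 · 0.02048 = 0.00512; summing to 0.01712.
Hence P(r = 1 | data) = (0.00192) / (0.01712) = 0.11215.

0.1121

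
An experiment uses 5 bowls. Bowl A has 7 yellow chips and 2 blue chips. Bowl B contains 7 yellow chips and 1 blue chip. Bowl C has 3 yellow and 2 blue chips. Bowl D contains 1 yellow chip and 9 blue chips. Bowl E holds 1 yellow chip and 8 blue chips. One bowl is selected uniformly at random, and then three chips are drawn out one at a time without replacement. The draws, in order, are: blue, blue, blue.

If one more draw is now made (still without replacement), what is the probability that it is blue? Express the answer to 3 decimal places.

For each hypothesis, P(data | H) works out to: P(data | bowl A) = (2/9)(1/8)(0/7) = 0; P(data | bowl B) = (1/8)(0/7) = 0; P(data | bowl C) = (2/5)(1/4)(0/3) = 0; P(data | bowl D) = (9/10)(8/9)(7/8) = 7/10; P(data | bowl E) = (8/9)(7/8)(6/7) = 2/3.
Weighting by the prior gives 1/5 · 0 = 0, 1/5 · 0 = 0, 1/5 · 0 = 0, 1/5 · 7/10 = 7/50, 1/5 · 2/3 = 2/15; these sum to 41/150.
Normalising, the posterior is P(bowl A | data) = 0, P(bowl B | data) = 0, P(bowl C | data) = 0, P(bowl D | data) = 21/41, P(bowl E | data) = 20/41.
Averaging over the posterior, P(blue next | data) = (6/7)(21/41) + (5/6)(20/41) = 104/123.

0.846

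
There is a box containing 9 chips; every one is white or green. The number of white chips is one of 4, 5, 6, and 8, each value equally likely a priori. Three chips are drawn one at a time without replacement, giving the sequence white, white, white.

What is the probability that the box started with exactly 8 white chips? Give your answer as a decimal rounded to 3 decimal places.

0.622

The likelihood of the observed sequence under each hypothesis: P(data | r = 4) = (4/9)(3/8)(2/7) = 1/21; P(data | r = 5) = (5/9)(4/8)(3/7) = 5/42; P(data | r = 6) = (6/9)(5/8)(4/7) = 5/21; P(data | r = 8) = (8/9)(7/8)(6/7) = 2/3.
The prior-weighted likelihoods are 1/4 · 1/21 = 1/84, 1/4 · 5/42 = 5/168, 1/4 · 5/21 = 5/84, 1/4 · 2/3 = 1/6; these sum to 15/56.
Therefore the posterior P(r = 8 | data) = (1/6) / (15/56) = 28/45.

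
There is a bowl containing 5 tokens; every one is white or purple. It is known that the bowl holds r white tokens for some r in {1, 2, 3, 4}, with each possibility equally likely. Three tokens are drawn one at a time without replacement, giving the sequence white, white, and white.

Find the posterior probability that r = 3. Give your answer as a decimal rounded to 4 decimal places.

0.2000

Under each hypothesis, the probability of the observed sequence is: P(data | r = 1) = (1/5)(0/4) = 0; P(data | r = 2) = (2/5)(1/4)(0/3) = 0; P(data | r = 3) = (3/5)(2/4)(1/3) = 1/10; P(data | r = 4) = (4/5)(3/4)(2/3) = 2/5.
The prior-weighted likelihoods are 1/4 · 0 = 0, 1/4 · 0 = 0, 1/4 · 1/10 = 1/40, 1/4 · 2/5 = 1/10; summing to 1/8.
Hence P(r = 3 | data) = (1/40) / (1/8) = 1/5.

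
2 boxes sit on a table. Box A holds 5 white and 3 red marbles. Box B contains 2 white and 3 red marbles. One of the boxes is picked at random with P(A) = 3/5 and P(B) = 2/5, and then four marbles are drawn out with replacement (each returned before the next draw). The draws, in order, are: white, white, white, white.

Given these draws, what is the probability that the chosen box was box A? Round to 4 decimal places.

0.8994

For each hypothesis, P(data | H) works out to: P(data | box A) = (5/8)(5/8)(5/8)(5/8) = 0.15259; P(data | box B) = (2/5)(2/5)(2/5)(2/5) = 0.0256.
Weighting by the prior gives 3/5 · 0.15259 = 0.091553, 2/5 · 0.0256 = 0.01024; with total 0.10179.
By Bayes' rule, P(box A | data) = (0.091553) / (0.10179) = 0.8994.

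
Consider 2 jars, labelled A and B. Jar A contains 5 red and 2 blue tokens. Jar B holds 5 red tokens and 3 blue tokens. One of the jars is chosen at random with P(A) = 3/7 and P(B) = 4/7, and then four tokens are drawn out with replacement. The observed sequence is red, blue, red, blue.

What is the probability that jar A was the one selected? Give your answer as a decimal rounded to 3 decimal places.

Compute the likelihood of the observed sequence for each case: P(data | jar A) = (5/7)(2/7)(5/7)(2/7) = 0.041649; P(data | jar B) = (5/8)(3/8)(5/8)(3/8) = 0.054932.
Multiplying each by its prior: 3/7 · 0.041649 = 0.01785, 4/7 · 0.054932 = 0.03139; summing to 0.049239.
So P(jar A | data) = (0.01785) / (0.049239) = 0.36251.

0.363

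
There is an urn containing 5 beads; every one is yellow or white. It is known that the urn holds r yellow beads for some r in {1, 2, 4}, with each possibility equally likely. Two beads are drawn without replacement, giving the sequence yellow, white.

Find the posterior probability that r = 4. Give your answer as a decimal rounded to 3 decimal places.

For each hypothesis, P(data | H) works out to: P(data | r = 1) = (1/5)(4/4) = 1/5; P(data | r = 2) = (2/5)(3/4) = 3/10; P(data | r = 4) = (4/5)(1/4) = 1/5.
The prior-weighted likelihoods are 1/3 · 1/5 = 1/15, 1/3 · 3/10 = 1/10, 1/3 · 1/5 = 1/15; summing to 7/30.
Hence P(r = 4 | data) = (1/15) / (7/30) = 2/7.

0.286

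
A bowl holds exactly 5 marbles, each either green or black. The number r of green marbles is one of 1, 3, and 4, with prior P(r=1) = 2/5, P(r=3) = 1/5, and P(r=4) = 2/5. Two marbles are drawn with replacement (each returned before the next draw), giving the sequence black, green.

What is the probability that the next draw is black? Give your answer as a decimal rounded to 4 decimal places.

0.4727

Under each hypothesis, the probability of the observed sequence is: P(data | r = 1) = (4/5)(1/5) = 4/25; P(data | r = 3) = (2/5)(3/5) = 6/25; P(data | r = 4) = (1/5)(4/5) = 4/25.
Weighting by the prior gives 2/5 · 4/25 = 8/125, 1/5 · 6/25 = 6/125, 2/5 · 4/25 = 8/125; with total 22/125.
Normalising, the posterior is P(r = 1 | data) = 4/11, P(r = 3 | data) = 3/11, P(r = 4 | data) = 4/11.
The predictive probability is P(black next | data) = (4/5)(4/11) + (2/5)(3/11) + (1/5)(4/11) = 26/55.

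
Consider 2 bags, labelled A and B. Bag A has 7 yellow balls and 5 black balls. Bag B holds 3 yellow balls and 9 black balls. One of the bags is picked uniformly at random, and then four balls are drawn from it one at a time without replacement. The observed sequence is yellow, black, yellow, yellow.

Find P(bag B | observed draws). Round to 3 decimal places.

0.049

The likelihood of the observed sequence under each hypothesis: P(data | bag A) = (7/12)(5/11)(6/10)(5/9) = 35/396; P(data | bag B) = (3/12)(9/11)(2/10)(1/9) = 1/220.
Multiplying each by its prior: 1/2 · 35/396 = 35/792, 1/2 · 1/220 = 1/440; these sum to 23/495.
Hence P(bag B | data) = (1/440) / (23/495) = 9/184.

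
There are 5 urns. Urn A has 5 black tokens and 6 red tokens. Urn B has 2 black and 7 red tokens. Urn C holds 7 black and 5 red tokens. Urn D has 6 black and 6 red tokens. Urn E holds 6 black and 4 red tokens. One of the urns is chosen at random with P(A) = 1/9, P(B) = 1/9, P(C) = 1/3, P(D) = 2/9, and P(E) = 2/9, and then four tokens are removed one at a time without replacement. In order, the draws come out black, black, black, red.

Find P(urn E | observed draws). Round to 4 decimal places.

0.3061

For each hypothesis, P(data | H) works out to: P(data | urn A) = (5/11)(4/10)(3/9)(6/8) = 0.045455; P(data | urn B) = (2/9)(1/8)(0/7) = 0; P(data | urn C) = (7/12)(6/11)(5/10)(5/9) = 0.088384; P(data | urn D) = (6/12)(5/11)(4/10)(6/9) = 0.060606; P(data | urn E) = (6/10)(5/9)(4/8)(4/7) = 0.095238.
The prior-weighted likelihoods are 1/9 · 0.045455 = 0.0050505, 1/9 · 0 = 0, 1/3 · 0.088384 = 0.029461, 2/9 · 0.060606 = 0.013468, 2/9 · 0.095238 = 0.021164; with total 0.069144.
Therefore the posterior P(urn E | data) = (0.021164) / (0.069144) = 0.30609.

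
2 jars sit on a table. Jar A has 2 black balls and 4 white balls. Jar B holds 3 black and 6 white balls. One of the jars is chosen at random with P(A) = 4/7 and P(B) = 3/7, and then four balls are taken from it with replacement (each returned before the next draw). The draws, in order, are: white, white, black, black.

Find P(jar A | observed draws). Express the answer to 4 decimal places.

For each hypothesis, P(data | H) works out to: P(data | jar A) = (4/6)(4/6)(2/6)(2/6) = 4/81; P(data | jar B) = (6/9)(6/9)(3/9)(3/9) = 4/81.
Weighting by the prior gives 4/7 · 4/81 = 16/567, 3/7 · 4/81 = 4/189; summing to 4/81.
Hence P(jar A | data) = (16/567) / (4/81) = 4/7.

0.5714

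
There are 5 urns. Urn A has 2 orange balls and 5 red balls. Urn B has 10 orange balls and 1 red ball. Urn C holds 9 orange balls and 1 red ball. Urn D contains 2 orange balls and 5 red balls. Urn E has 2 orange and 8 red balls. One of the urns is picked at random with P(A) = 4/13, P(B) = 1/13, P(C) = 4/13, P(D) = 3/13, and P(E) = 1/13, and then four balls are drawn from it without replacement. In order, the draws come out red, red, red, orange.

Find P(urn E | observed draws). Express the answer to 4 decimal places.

Under each hypothesis, the probability of the observed sequence is: P(data | urn A) = (5/7)(4/6)(3/5)(2/4) = 1/7; P(data | urn B) = (1/11)(0/10) = 0; P(data | urn C) = (1/10)(0/9) = 0; P(data | urn D) = (5/7)(4/6)(3/5)(2/4) = 1/7; P(data | urn E) = (8/10)(7/9)(6/8)(2/7) = 2/15.
Weighting by the prior gives 4/13 · 1/7 = 4/91, 1/13 · 0 = 0, 4/13 · 0 = 0, 3/13 · 1/7 = 3/91, 1/13 · 2/15 = 2/195; with total 17/195.
By Bayes' rule, P(urn E | data) = (2/195) / (17/195) = 2/17.

0.1176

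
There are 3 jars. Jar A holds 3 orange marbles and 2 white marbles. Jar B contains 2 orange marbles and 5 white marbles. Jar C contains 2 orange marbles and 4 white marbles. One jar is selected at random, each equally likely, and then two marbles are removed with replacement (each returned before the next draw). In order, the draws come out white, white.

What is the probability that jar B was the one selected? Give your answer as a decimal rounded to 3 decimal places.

Under each hypothesis, the probability of the observed sequence is: P(data | jar A) = (2/5)(2/5) = 0.16; P(data | jar B) = (5/7)(5/7) = 0.5102; P(data | jar C) = (4/6)(4/6) = 0.44444.
Weighting by the prior gives 1/3 · 0.16 = 0.053333, 1/3 · 0.5102 = 0.17007, 1/3 · 0.44444 = 0.14815; with total 0.37155.
By Bayes' rule, P(jar B | data) = (0.17007) / (0.37155) = 0.45773.

0.458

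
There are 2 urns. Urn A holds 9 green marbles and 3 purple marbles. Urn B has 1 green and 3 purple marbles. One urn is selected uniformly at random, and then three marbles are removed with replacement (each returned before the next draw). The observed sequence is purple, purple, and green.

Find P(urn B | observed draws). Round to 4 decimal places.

0.7500

Under each hypothesis, the probability of the observed sequence is: P(data | urn A) = (3/12)(3/12)(9/12) = 3/64; P(data | urn B) = (3/4)(3/4)(1/4) = 9/64.
Weighting by the prior gives 1/2 · 3/64 = 3/128, 1/2 · 9/64 = 9/128; with total 3/32.
Hence P(urn B | data) = (9/128) / (3/32) = 3/4.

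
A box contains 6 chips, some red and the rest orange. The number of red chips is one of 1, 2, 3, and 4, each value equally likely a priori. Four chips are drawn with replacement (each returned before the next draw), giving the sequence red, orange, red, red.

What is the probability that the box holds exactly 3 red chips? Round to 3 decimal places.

0.329

Compute the likelihood of the observed sequence for each case: P(data | r = 1) = (1/6)(5/6)(1/6)(1/6) = 0.003858; P(data | r = 2) = (2/6)(4/6)(2/6)(2/6) = 0.024691; P(data | r = 3) = (3/6)(3/6)(3/6)(3/6) = 0.0625; P(data | r = 4) = (4/6)(2/6)(4/6)(4/6) = 0.098765.
Multiplying each by its prior: 1/4 · 0.003858 = 0.00096451, 1/4 · 0.024691 = 0.0061728, 1/4 · 0.0625 = 0.015625, 1/4 · 0.098765 = 0.024691; summing to 0.047454.
By Bayes' rule, P(r = 3 | data) = (0.015625) / (0.047454) = 0.32927.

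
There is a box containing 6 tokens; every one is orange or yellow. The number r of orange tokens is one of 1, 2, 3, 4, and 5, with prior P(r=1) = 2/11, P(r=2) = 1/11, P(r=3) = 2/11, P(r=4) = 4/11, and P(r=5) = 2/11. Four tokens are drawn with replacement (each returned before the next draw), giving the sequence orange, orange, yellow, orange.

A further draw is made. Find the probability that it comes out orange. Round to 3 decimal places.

0.666

Under each hypothesis, the probability of the observed sequence is: P(data | r = 1) = (1/6)(1/6)(5/6)(1/6) = 0.003858; P(data | r = 2) = (2/6)(2/6)(4/6)(2/6) = 0.024691; P(data | r = 3) = (3/6)(3/6)(3/6)(3/6) = 0.0625; P(data | r = 4) = (4/6)(4/6)(2/6)(4/6) = 0.098765; P(data | r = 5) = (5/6)(5/6)(1/6)(5/6) = 0.096451.
The prior-weighted likelihoods are 2/11 · 0.003858 = 0.00070146, 1/11 · 0.024691 = 0.0022447, 2/11 · 0.0625 = 0.011364, 4/11 · 0.098765 = 0.035915, 2/11 · 0.096451 = 0.017536; with total 0.067761.
The posterior is then P(r = 1 | data) = 0.010352, P(r = 2 | data) = 0.033126, P(r = 3 | data) = 0.1677, P(r = 4 | data) = 0.53002, P(r = 5 | data) = 0.2588.
Averaging over the posterior, P(orange next | data) = (1/6)(0.010352) + (1/3)(0.033126) + (1/2)(0.1677) + (2/3)(0.53002) + (5/6)(0.2588) = 0.66563.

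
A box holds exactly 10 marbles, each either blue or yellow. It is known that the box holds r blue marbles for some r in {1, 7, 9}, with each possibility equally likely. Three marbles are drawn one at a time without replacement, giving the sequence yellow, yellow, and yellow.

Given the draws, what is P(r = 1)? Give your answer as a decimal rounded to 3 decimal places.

0.988

Compute the likelihood of the observed sequence for each case: P(data | r = 1) = (9/10)(8/9)(7/8) = 7/10; P(data | r = 7) = (3/10)(2/9)(1/8) = 1/120; P(data | r = 9) = (1/10)(0/9) = 0.
The prior-weighted likelihoods are 1/3 · 7/10 = 7/30, 1/3 · 1/120 = 1/360, 1/3 · 0 = 0; these sum to 17/72.
Hence P(r = 1 | data) = (7/30) / (17/72) = 84/85.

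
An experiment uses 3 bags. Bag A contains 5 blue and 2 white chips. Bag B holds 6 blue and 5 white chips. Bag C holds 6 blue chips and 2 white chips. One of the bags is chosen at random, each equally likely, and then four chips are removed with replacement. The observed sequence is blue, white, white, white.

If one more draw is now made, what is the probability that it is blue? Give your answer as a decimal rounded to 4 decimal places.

0.6109

Under each hypothesis, the probability of the observed sequence is: P(data | bag A) = (5/7)(2/7)(2/7)(2/7) = 0.01666; P(data | bag B) = (6/11)(5/11)(5/11)(5/11) = 0.051226; P(data | bag C) = (6/8)(2/8)(2/8)(2/8) = 0.011719.
Multiplying each by its prior: 1/3 · 0.01666 = 0.0055532, 1/3 · 0.051226 = 0.017075, 1/3 · 0.011719 = 0.0039062; with total 0.026535.
Dividing through by the total gives posterior P(bag A | data) = 0.20928, P(bag B | data) = 0.64351, P(bag C | data) = 0.14721.
Averaging over the posterior, P(blue next | data) = (5/7)(0.20928) + (6/11)(0.64351) + (3/4)(0.14721) = 0.6109.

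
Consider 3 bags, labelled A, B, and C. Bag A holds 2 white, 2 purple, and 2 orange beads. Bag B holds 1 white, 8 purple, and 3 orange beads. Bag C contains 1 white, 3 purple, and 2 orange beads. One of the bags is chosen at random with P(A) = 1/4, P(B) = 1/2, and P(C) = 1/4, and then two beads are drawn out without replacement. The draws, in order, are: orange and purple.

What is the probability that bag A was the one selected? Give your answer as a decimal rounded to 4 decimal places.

The likelihood of the observed sequence under each hypothesis: P(data | bag A) = (2/6)(2/5) = 2/15; P(data | bag B) = (3/12)(8/11) = 2/11; P(data | bag C) = (2/6)(3/5) = 1/5.
The prior-weighted likelihoods are 1/4 · 2/15 = 1/30, 1/2 · 2/11 = 1/11, 1/4 · 1/5 = 1/20; these sum to 23/132.
So P(bag A | data) = (1/30) / (23/132) = 22/115.

0.1913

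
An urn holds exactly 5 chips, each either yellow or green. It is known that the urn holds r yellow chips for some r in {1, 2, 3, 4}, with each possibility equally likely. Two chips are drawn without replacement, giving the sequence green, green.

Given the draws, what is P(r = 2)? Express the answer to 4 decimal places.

For each hypothesis, P(data | H) works out to: P(data | r = 1) = (4/5)(3/4) = 3/5; P(data | r = 2) = (3/5)(2/4) = 3/10; P(data | r = 3) = (2/5)(1/4) = 1/10; P(data | r = 4) = (1/5)(0/4) = 0.
Weighting by the prior gives 1/4 · 3/5 = 3/20, 1/4 · 3/10 = 3/40, 1/4 · 1/10 = 1/40, 1/4 · 0 = 0; these sum to 1/4.
By Bayes' rule, P(r = 2 | data) = (3/40) / (1/4) = 3/10.

0.3000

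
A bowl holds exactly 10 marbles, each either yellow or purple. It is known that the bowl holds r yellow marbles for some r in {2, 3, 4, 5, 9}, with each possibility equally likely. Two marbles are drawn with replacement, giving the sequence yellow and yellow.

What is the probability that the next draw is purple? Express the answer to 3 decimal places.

0.294

For each hypothesis, P(data | H) works out to: P(data | r = 2) = (2/10)(2/10) = 1/25; P(data | r = 3) = (3/10)(3/10) = 9/100; P(data | r = 4) = (4/10)(4/10) = 4/25; P(data | r = 5) = (5/10)(5/10) = 1/4; P(data | r = 9) = (9/10)(9/10) = 81/100.
The prior-weighted likelihoods are 1/5 · 1/25 = 1/125, 1/5 · 9/100 = 9/500, 1/5 · 4/25 = 4/125, 1/5 · 1/4 = 1/20, 1/5 · 81/100 = 81/500; with total 27/100.
Dividing through by the total gives posterior P(r = 2 | data) = 0.02963, P(r = 3 | data) = 0.066667, P(r = 4 | data) = 0.11852, P(r = 5 | data) = 0.18519, P(r = 9 | data) = 0.6.
Averaging over the posterior, P(purple next | data) = (4/5)(0.02963) + (7/10)(0.066667) + (3/5)(0.11852) + (1/2)(0.18519) + (1/10)(0.6) = 0.29407.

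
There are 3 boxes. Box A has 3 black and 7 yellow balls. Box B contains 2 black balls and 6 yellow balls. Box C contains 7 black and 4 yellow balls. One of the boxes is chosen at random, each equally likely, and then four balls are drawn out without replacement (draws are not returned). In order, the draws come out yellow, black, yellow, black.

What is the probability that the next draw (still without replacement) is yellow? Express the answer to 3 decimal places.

0.640

The likelihood of the observed sequence under each hypothesis: P(data | box A) = (7/10)(3/9)(6/8)(2/7) = 1/20; P(data | box B) = (6/8)(2/7)(5/6)(1/5) = 1/28; P(data | box C) = (4/11)(7/10)(3/9)(6/8) = 7/110.
The prior-weighted likelihoods are 1/3 · 1/20 = 1/60, 1/3 · 1/28 = 1/84, 1/3 · 7/110 = 7/330; with total 23/462.
Dividing through by the total gives posterior P(box A | data) = 0.33478, P(box B | data) = 0.23913, P(box C | data) = 0.42609.
So P(yellow next | data) = Σ P(yellow next | H) P(H | data) = (5/6)(0.33478) + (1)(0.23913) + (2/7)(0.42609) = 0.63986.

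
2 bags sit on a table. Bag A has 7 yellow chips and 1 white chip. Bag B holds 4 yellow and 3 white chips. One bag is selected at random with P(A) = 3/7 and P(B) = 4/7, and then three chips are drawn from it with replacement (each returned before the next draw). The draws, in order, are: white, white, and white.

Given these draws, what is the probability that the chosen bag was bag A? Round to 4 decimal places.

0.0183

The likelihood of the observed sequence under each hypothesis: P(data | bag A) = (1/8)(1/8)(1/8) = 0.0019531; P(data | bag B) = (3/7)(3/7)(3/7) = 0.078717.
Weighting by the prior gives 3/7 · 0.0019531 = 0.00083705, 4/7 · 0.078717 = 0.044981; with total 0.045818.
By Bayes' rule, P(bag A | data) = (0.00083705) / (0.045818) = 0.018269.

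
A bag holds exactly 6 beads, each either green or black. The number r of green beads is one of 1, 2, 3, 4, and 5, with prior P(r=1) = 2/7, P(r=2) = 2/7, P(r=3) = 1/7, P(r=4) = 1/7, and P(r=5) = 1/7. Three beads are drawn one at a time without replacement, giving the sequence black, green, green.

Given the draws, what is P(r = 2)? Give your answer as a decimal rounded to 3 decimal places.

0.205

Under each hypothesis, the probability of the observed sequence is: P(data | r = 1) = (5/6)(1/5)(0/4) = 0; P(data | r = 2) = (4/6)(2/5)(1/4) = 1/15; P(data | r = 3) = (3/6)(3/5)(2/4) = 3/20; P(data | r = 4) = (2/6)(4/5)(3/4) = 1/5; P(data | r = 5) = (1/6)(5/5)(4/4) = 1/6.
Multiplying each by its prior: 2/7 · 0 = 0, 2/7 · 1/15 = 2/105, 1/7 · 3/20 = 3/140, 1/7 · 1/5 = 1/35, 1/7 · 1/6 = 1/42; with total 13/140.
By Bayes' rule, P(r = 2 | data) = (2/105) / (13/140) = 8/39.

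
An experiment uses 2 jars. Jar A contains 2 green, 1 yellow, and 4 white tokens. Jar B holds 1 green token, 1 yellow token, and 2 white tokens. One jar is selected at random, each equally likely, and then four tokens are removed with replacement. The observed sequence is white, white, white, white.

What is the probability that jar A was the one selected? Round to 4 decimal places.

0.6304

The likelihood of the observed sequence under each hypothesis: P(data | jar A) = (4/7)(4/7)(4/7)(4/7) = 0.10662; P(data | jar B) = (2/4)(2/4)(2/4)(2/4) = 0.0625.
Weighting by the prior gives 1/2 · 0.10662 = 0.053311, 1/2 · 0.0625 = 0.03125; summing to 0.084561.
By Bayes' rule, P(jar A | data) = (0.053311) / (0.084561) = 0.63044.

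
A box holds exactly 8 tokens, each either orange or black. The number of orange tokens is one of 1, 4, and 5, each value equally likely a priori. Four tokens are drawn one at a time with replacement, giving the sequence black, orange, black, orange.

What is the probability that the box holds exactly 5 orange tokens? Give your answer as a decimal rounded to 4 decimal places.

Compute the likelihood of the observed sequence for each case: P(data | r = 1) = (7/8)(1/8)(7/8)(1/8) = 0.011963; P(data | r = 4) = (4/8)(4/8)(4/8)(4/8) = 0.0625; P(data | r = 5) = (3/8)(5/8)(3/8)(5/8) = 0.054932.
Weighting by the prior gives 1/3 · 0.011963 = 0.0039876, 1/3 · 0.0625 = 0.020833, 1/3 · 0.054932 = 0.018311; these sum to 0.043132.
So P(r = 5 | data) = (0.018311) / (0.043132) = 0.42453.

0.4245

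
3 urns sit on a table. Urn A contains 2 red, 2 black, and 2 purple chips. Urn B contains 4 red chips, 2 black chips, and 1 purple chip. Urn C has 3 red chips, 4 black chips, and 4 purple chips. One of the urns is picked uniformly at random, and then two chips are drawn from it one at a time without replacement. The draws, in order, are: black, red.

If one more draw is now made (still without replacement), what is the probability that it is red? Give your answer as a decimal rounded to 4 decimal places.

0.3970

For each hypothesis, P(data | H) works out to: P(data | urn A) = (2/6)(2/5) = 2/15; P(data | urn B) = (2/7)(4/6) = 4/21; P(data | urn C) = (4/11)(3/10) = 6/55.
Weighting by the prior gives 1/3 · 2/15 = 2/45, 1/3 · 4/21 = 4/63, 1/3 · 6/55 = 2/55; with total 100/693.
The posterior is then P(urn A | data) = 77/250, P(urn B | data) = 11/25, P(urn C | data) = 63/250.
The predictive probability is P(red next | data) = (1/4)(77/250) + (3/5)(11/25) + (2/9)(63/250) = 397/1000.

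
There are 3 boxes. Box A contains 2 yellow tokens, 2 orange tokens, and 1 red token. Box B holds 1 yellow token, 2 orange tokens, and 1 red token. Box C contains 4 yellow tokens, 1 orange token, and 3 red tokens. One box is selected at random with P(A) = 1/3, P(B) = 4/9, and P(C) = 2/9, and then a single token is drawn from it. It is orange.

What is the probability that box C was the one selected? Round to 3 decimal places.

For each hypothesis, P(data | H) works out to: P(data | box A) = (2/5) = 2/5; P(data | box B) = (2/4) = 1/2; P(data | box C) = (1/8) = 1/8.
Weighting by the prior gives 1/3 · 2/5 = 2/15, 4/9 · 1/2 = 2/9, 2/9 · 1/8 = 1/36; with total 23/60.
By Bayes' rule, P(box C | data) = (1/36) / (23/60) = 5/69.

0.072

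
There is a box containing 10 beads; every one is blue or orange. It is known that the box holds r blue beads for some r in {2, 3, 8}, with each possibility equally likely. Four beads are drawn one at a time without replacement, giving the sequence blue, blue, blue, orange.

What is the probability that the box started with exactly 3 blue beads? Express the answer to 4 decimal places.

The likelihood of the observed sequence under each hypothesis: P(data | r = 2) = (2/10)(1/9)(0/8) = 0; P(data | r = 3) = (3/10)(2/9)(1/8)(7/7) = 1/120; P(data | r = 8) = (8/10)(7/9)(6/8)(2/7) = 2/15.
The prior-weighted likelihoods are 1/3 · 0 = 0, 1/3 · 1/120 = 1/360, 1/3 · 2/15 = 2/45; these sum to 17/360.
So P(r = 3 | data) = (1/360) / (17/360) = 1/17.

0.0588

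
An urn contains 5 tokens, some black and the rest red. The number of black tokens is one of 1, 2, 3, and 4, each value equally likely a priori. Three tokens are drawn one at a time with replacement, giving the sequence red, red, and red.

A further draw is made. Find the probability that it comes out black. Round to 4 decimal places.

The likelihood of the observed sequence under each hypothesis: P(data | r = 1) = (4/5)(4/5)(4/5) = 64/125; P(data | r = 2) = (3/5)(3/5)(3/5) = 27/125; P(data | r = 3) = (2/5)(2/5)(2/5) = 8/125; P(data | r = 4) = (1/5)(1/5)(1/5) = 1/125.
Multiplying each by its prior: 1/4 · 64/125 = 16/125, 1/4 · 27/125 = 27/500, 1/4 · 8/125 = 2/125, 1/4 · 1/125 = 1/500; summing to 1/5.
Dividing through by the total gives posterior P(r = 1 | data) = 16/25, P(r = 2 | data) = 27/100, P(r = 3 | data) = 2/25, P(r = 4 | data) = 1/100.
The predictive probability is P(black next | data) = (1/5)(16/25) + (2/5)(27/100) + (3/5)(2/25) + (4/5)(1/100) = 73/250.

0.2920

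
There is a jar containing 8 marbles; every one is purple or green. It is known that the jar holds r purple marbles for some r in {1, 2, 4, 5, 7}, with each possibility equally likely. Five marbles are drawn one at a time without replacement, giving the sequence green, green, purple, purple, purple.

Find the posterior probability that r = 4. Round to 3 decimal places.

0.444

Compute the likelihood of the observed sequence for each case: P(data | r = 1) = (7/8)(6/7)(1/6)(0/5) = 0; P(data | r = 2) = (6/8)(5/7)(2/6)(1/5)(0/4) = 0; P(data | r = 4) = (4/8)(3/7)(4/6)(3/5)(2/4) = 0.042857; P(data | r = 5) = (3/8)(2/7)(5/6)(4/5)(3/4) = 0.053571; P(data | r = 7) = (1/8)(0/7) = 0.
The prior-weighted likelihoods are 1/5 · 0 = 0, 1/5 · 0 = 0, 1/5 · 0.042857 = 0.0085714, 1/5 · 0.053571 = 0.010714, 1/5 · 0 = 0; summing to 0.019286.
Therefore the posterior P(r = 4 | data) = (0.0085714) / (0.019286) = 0.44444.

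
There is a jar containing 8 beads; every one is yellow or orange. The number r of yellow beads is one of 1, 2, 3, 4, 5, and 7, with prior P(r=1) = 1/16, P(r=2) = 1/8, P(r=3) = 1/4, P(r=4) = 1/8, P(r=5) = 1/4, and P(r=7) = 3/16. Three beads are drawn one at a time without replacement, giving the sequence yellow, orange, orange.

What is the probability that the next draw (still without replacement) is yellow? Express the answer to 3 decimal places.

For each hypothesis, P(data | H) works out to: P(data | r = 1) = (1/8)(7/7)(6/6) = 1/8; P(data | r = 2) = (2/8)(6/7)(5/6) = 5/28; P(data | r = 3) = (3/8)(5/7)(4/6) = 5/28; P(data | r = 4) = (4/8)(4/7)(3/6) = 1/7; P(data | r = 5) = (5/8)(3/7)(2/6) = 5/56; P(data | r = 7) = (7/8)(1/7)(0/6) = 0.
Weighting by the prior gives 1/16 · 1/8 = 1/128, 1/8 · 5/28 = 5/224, 1/4 · 5/28 = 5/112, 1/8 · 1/7 = 1/56, 1/4 · 5/56 = 5/224, 3/16 · 0 = 0; summing to 103/896.
Dividing through by the total gives posterior P(r = 1 | data) = 7/103, P(r = 2 | data) = 20/103, P(r = 3 | data) = 40/103, P(r = 4 | data) = 16/103, P(r = 5 | data) = 20/103, P(r = 7 | data) = 0.
So P(yellow next | data) = Σ P(yellow next | H) P(H | data) = (0)(7/103) + (1/5)(20/103) + (2/5)(40/103) + (3/5)(16/103) + (4/5)(20/103) = 228/515.

0.443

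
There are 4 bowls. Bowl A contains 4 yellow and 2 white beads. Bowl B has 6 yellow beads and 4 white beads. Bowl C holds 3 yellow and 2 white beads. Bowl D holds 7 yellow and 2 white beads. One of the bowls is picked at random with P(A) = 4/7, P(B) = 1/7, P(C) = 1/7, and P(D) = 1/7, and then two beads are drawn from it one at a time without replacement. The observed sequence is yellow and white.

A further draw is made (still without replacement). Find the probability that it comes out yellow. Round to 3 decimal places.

Compute the likelihood of the observed sequence for each case: P(data | bowl A) = (4/6)(2/5) = 4/15; P(data | bowl B) = (6/10)(4/9) = 4/15; P(data | bowl C) = (3/5)(2/4) = 3/10; P(data | bowl D) = (7/9)(2/8) = 7/36.
Multiplying each by its prior: 4/7 · 4/15 = 16/105, 1/7 · 4/15 = 4/105, 1/7 · 3/10 = 3/70, 1/7 · 7/36 = 1/36; with total 47/180.
The posterior is then P(bowl A | data) = 192/329, P(bowl B | data) = 48/329, P(bowl C | data) = 54/329, P(bowl D | data) = 5/47.
The predictive probability is P(yellow next | data) = (3/4)(192/329) + (5/8)(48/329) + (2/3)(54/329) + (6/7)(5/47) = 240/329.

0.729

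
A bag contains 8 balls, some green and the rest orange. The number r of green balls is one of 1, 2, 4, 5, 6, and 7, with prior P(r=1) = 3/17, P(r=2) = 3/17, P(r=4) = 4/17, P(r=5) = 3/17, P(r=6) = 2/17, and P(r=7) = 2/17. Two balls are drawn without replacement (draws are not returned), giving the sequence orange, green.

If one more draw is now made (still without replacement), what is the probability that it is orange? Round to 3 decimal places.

0.500

Compute the likelihood of the observed sequence for each case: P(data | r = 1) = (7/8)(1/7) = 1/8; P(data | r = 2) = (6/8)(2/7) = 3/14; P(data | r = 4) = (4/8)(4/7) = 2/7; P(data | r = 5) = (3/8)(5/7) = 15/56; P(data | r = 6) = (2/8)(6/7) = 3/14; P(data | r = 7) = (1/8)(7/7) = 1/8.
Multiplying each by its prior: 3/17 · 1/8 = 3/136, 3/17 · 3/14 = 9/238, 4/17 · 2/7 = 8/119, 3/17 · 15/56 = 45/952, 2/17 · 3/14 = 3/119, 2/17 · 1/8 = 1/68; summing to 3/14.
The posterior is then P(r = 1 | data) = 7/68, P(r = 2 | data) = 3/17, P(r = 4 | data) = 16/51, P(r = 5 | data) = 15/68, P(r = 6 | data) = 2/17, P(r = 7 | data) = 7/102.
The predictive probability is P(orange next | data) = (1)(7/68) + (5/6)(3/17) + (1/2)(16/51) + (1/3)(15/68) + (1/6)(2/17) + (0)(7/102) = 1/2.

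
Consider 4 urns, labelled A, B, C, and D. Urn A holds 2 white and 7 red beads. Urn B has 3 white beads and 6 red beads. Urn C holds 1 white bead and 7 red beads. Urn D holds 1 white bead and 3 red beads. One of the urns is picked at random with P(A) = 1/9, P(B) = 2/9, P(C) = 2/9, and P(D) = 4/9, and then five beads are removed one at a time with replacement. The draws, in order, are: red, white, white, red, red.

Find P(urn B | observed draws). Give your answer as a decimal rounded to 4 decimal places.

For each hypothesis, P(data | H) works out to: P(data | urn A) = (7/9)(2/9)(2/9)(7/9)(7/9) = 0.023235; P(data | urn B) = (6/9)(3/9)(3/9)(6/9)(6/9) = 0.032922; P(data | urn C) = (7/8)(1/8)(1/8)(7/8)(7/8) = 0.010468; P(data | urn D) = (3/4)(1/4)(1/4)(3/4)(3/4) = 0.026367.
The prior-weighted likelihoods are 1/9 · 0.023235 = 0.0025817, 2/9 · 0.032922 = 0.007316, 2/9 · 0.010468 = 0.0023261, 4/9 · 0.026367 = 0.011719; these sum to 0.023942.
So P(urn B | data) = (0.007316) / (0.023942) = 0.30556.

0.3056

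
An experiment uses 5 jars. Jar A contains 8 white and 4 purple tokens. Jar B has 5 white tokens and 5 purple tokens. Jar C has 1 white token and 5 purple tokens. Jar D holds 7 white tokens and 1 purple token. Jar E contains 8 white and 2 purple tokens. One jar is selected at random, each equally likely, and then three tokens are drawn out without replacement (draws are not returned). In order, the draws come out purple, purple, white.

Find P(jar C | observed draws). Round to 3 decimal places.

For each hypothesis, P(data | H) works out to: P(data | jar A) = (4/12)(3/11)(8/10) = 0.072727; P(data | jar B) = (5/10)(4/9)(5/8) = 0.13889; P(data | jar C) = (5/6)(4/5)(1/4) = 0.16667; P(data | jar D) = (1/8)(0/7) = 0; P(data | jar E) = (2/10)(1/9)(8/8) = 0.022222.
Multiplying each by its prior: 1/5 · 0.072727 = 0.014545, 1/5 · 0.13889 = 0.027778, 1/5 · 0.16667 = 0.033333, 1/5 · 0 = 0, 1/5 · 0.022222 = 0.0044444; summing to 0.080101.
So P(jar C | data) = (0.033333) / (0.080101) = 0.41614.

0.416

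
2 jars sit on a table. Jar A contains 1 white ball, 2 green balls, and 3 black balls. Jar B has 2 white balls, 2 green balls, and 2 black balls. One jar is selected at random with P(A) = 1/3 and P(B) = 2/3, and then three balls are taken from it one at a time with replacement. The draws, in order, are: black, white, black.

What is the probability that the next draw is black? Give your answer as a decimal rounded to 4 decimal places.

For each hypothesis, P(data | H) works out to: P(data | jar A) = (3/6)(1/6)(3/6) = 1/24; P(data | jar B) = (2/6)(2/6)(2/6) = 1/27.
Weighting by the prior gives 1/3 · 1/24 = 1/72, 2/3 · 1/27 = 2/81; with total 25/648.
Normalising, the posterior is P(jar A | data) = 9/25, P(jar B | data) = 16/25.
Averaging over the posterior, P(black next | data) = (1/2)(9/25) + (1/3)(16/25) = 59/150.

0.3933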